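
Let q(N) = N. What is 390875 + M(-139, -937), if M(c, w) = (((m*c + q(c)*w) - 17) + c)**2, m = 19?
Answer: 16242873791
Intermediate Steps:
M(c, w) = (-17 + 20*c + c*w)**2 (M(c, w) = (((19*c + c*w) - 17) + c)**2 = ((-17 + 19*c + c*w) + c)**2 = (-17 + 20*c + c*w)**2)
390875 + M(-139, -937) = 390875 + (-17 + 20*(-139) - 139*(-937))**2 = 390875 + (-17 - 2780 + 130243)**2 = 390875 + 127446**2 = 390875 + 16242482916 = 16242873791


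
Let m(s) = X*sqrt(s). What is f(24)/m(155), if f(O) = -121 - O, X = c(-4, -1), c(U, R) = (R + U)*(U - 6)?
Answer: -29*sqrt(155)/1550 ≈ -0.23293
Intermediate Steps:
c(U, R) = (-6 + U)*(R + U) (c(U, R) = (R + U)*(-6 + U) = (-6 + U)*(R + U))
X = 50 (X = (-4)**2 - 6*(-1) - 6*(-4) - 1*(-4) = 16 + 6 + 24 + 4 = 50)
m(s) = 50*sqrt(s)
f(24)/m(155) = (-121 - 1*24)/((50*sqrt(155))) = (-121 - 24)*(sqrt(155)/7750) = -29*sqrt(155)/1550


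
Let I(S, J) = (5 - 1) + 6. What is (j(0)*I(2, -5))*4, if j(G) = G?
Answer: 0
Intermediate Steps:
I(S, J) = 10 (I(S, J) = 4 + 6 = 10)
(j(0)*I(2, -5))*4 = (0*10)*4 = 0*4 = 0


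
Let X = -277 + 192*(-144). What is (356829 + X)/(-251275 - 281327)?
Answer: -164452/266301 ≈ -0.61754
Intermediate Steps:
X = -27925 (X = -277 - 27648 = -27925)
(356829 + X)/(-251275 - 281327) = (356829 - 27925)/(-251275 - 281327) = 328904/(-532602) = 328904*(-1/532602) = -164452/266301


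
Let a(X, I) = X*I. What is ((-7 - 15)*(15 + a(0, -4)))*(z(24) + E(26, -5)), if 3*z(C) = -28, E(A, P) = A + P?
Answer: -3850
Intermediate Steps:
z(C) = -28/3 (z(C) = (1/3)*(-28) = -28/3)
a(X, I) = I*X
((-7 - 15)*(15 + a(0, -4)))*(z(24) + E(26, -5)) = ((-7 - 15)*(15 - 4*0))*(-28/3 + (26 - 5)) = (-22*(15 + 0))*(-28/3 + 21) = -22*15*(35/3) = -330*35/3 = -3850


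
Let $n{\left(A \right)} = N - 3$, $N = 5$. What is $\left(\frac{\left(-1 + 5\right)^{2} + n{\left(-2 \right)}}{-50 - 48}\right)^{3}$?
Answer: $- \frac{729}{117649} \approx -0.0061964$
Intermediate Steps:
$n{\left(A \right)} = 2$ ($n{\left(A \right)} = 5 - 3 = 2$)
$\left(\frac{\left(-1 + 5\right)^{2} + n{\left(-2 \right)}}{-50 - 48}\right)^{3} = \left(\frac{\left(-1 + 5\right)^{2} + 2}{-50 - 48}\right)^{3} = \left(\frac{4^{2} + 2}{-98}\right)^{3} = \left(\left(16 + 2\right) \left(- \frac{1}{98}\right)\right)^{3} = \left(18 \left(- \frac{1}{98}\right)\right)^{3} = \left(- \frac{9}{49}\right)^{3} = - \frac{729}{117649}$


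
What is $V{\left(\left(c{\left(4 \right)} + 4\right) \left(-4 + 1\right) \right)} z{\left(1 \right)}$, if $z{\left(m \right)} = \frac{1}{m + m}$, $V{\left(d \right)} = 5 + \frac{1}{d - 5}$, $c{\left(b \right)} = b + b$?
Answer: $\frac{102}{41} \approx 2.4878$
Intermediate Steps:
$c{\left(b \right)} = 2 b$
$V{\left(d \right)} = 5 + \frac{1}{-5 + d}$
$z{\left(m \right)} = \frac{1}{2 m}$
$V{\left(\left(c{\left(4 \right)} + 4\right) \left(-4 + 1\right) \right)} z{\left(1 \right)} = \frac{-24 + 5 \left(2 \cdot 4 + 4\right) \left(-4 + 1\right)}{-5 + \left(2 \cdot 4 + 4\right) \left(-4 + 1\right)} \frac{1}{2 \cdot 1} = \frac{-24 + 5 \left(8 + 4\right) \left(-3\right)}{-5 + \left(8 + 4\right) \left(-3\right)} \frac{1}{2} \cdot 1 = \frac{-24 + 5 \cdot 12 \left(-3\right)}{-5 + 12 \left(-3\right)} \frac{1}{2} = \frac{-24 + 5 \left(-36\right)}{-5 - 36} \cdot \frac{1}{2} = \frac{-24 - 180}{-41} \cdot \frac{1}{2} = \left(- \frac{1}{41}\right) \left(-204\right) \frac{1}{2} = \frac{204}{41} \cdot \frac{1}{2} = \frac{102}{41}$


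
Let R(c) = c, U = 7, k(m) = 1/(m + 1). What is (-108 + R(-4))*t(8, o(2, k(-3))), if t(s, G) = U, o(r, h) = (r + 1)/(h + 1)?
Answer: -784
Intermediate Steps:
k(m) = 1/(1 + m)
o(r, h) = (1 + r)/(1 + h)
t(s, G) = 7
(-108 + R(-4))*t(8, o(2, k(-3))) = (-108 - 4)*7 = -112*7 = -784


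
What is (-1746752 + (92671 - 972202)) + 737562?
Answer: -1888721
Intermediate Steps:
(-1746752 + (92671 - 972202)) + 737562 = (-1746752 - 879531) + 737562 = -2626283 + 737562 = -1888721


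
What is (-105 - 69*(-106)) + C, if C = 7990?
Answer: 15199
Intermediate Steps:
(-105 - 69*(-106)) + C = (-105 - 69*(-106)) + 7990 = (-105 + 7314) + 7990 = 7209 + 7990 = 15199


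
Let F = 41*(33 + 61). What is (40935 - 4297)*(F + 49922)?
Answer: 1970245088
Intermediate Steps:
F = 3854 (F = 41*94 = 3854)
(40935 - 4297)*(F + 49922) = (40935 - 4297)*(3854 + 49922) = 36638*53776 = 1970245088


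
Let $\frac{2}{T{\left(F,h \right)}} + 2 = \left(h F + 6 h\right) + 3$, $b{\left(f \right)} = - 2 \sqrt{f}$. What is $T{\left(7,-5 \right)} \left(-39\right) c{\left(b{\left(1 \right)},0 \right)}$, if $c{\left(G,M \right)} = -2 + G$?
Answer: $- \frac{39}{8} \approx -4.875$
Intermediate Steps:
$T{\left(F,h \right)} = \frac{2}{1 + 6 h + F h}$ ($T{\left(F,h \right)} = \frac{2}{-2 + \left(\left(h F + 6 h\right) + 3\right)} = \frac{2}{-2 + \left(\left(F h + 6 h\right) + 3\right)} = \frac{2}{-2 + \left(\left(6 h + F h\right) + 3\right)} = \frac{2}{-2 + \left(3 + 6 h + F h\right)} = \frac{2}{1 + 6 h + F h}$)
$T{\left(7,-5 \right)} \left(-39\right) c{\left(b{\left(1 \right)},0 \right)} = \frac{2}{1 + 6 \left(-5\right) + 7 \left(-5\right)} \left(-39\right) \left(-2 - 2 \sqrt{1}\right) = \frac{2}{1 - 30 - 35} \left(-39\right) \left(-2 - 2\right) = \frac{2}{-64} \left(-39\right) \left(-2 - 2\right) = 2 \left(- \frac{1}{64}\right) \left(-39\right) \left(-4\right) = \left(- \frac{1}{32}\right) \left(-39\right) \left(-4\right) = \frac{39}{32} \left(-4\right) = - \frac{39}{8}$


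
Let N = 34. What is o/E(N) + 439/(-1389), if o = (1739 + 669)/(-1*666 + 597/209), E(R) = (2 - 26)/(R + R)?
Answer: 1919782873/192511233 ≈ 9.9723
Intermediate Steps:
E(R) = -12/R (E(R) = -24*1/(2*R) = -12/R)
o = -503272/138597 (o = 2408/(-666 + 597*(1/209)) = 2408/(-666 + 597/209) = 2408/(-138597/209) = 2408*(-209/138597) = -503272/138597 ≈ -3.6312)
o/E(N) + 439/(-1389) = -503272/(138597*((-12/34))) + 439/(-1389) = -503272/(138597*((-12*1/34))) + 439*(-1/1389) = -503272/(138597*(-6/17)) - 439/1389 = -503272/138597*(-17/6) - 439/1389 = 4277812/415791 - 439/1389 = 1919782873/192511233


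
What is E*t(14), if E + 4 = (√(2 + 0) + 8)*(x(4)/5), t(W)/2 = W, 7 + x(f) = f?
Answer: -1232/5 - 84*√2/5 ≈ -270.16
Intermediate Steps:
x(f) = -7 + f
t(W) = 2*W
E = -44/5 - 3*√2/5 (E = -4 + (√(2 + 0) + 8)*((-7 + 4)/5) = -4 + (√2 + 8)*(-3*⅕) = -4 + (8 + √2)*(-⅗) = -4 + (-24/5 - 3*√2/5) = -44/5 - 3*√2/5 ≈ -9.6485)
E*t(14) = (-44/5 - 3*√2/5)*(2*14) = (-44/5 - 3*√2/5)*28 = -1232/5 - 84*√2/5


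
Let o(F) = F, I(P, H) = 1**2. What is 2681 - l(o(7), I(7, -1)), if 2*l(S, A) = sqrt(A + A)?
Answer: 2681 - sqrt(2)/2 ≈ 2680.3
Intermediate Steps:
I(P, H) = 1
l(S, A) = sqrt(2)*sqrt(A)/2 (l(S, A) = sqrt(A + A)/2 = sqrt(2*A)/2 = (sqrt(2)*sqrt(A))/2 = sqrt(2)*sqrt(A)/2)
2681 - l(o(7), I(7, -1)) = 2681 - sqrt(2)*sqrt(1)/2 = 2681 - sqrt(2)/2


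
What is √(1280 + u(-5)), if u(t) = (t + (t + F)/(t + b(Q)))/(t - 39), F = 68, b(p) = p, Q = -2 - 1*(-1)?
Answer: 9*√30602/44 ≈ 35.782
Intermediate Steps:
Q = -1 (Q = -2 + 1 = -1)
u(t) = (t + (68 + t)/(-1 + t))/(-39 + t) (u(t) = (t + (t + 68)/(t - 1))/(t - 39) = (t + (68 + t)/(-1 + t))/(-39 + t))
√(1280 + u(-5)) = √(1280 + (68 + (-5)²)/(39 + (-5)² - 40*(-5))) = √(1280 + (68 + 25)/(39 + 25 + 200)) = √(1280 + 93/264) = √(1280 + (1/264)*93) = √(1280 + 31/88) = √(112671/88) = 9*√30602/44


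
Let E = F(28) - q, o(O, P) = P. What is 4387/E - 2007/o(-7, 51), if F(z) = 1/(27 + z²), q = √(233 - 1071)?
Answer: -368672379562/9369893383 + 2885422027*I*√838/551170199 ≈ -39.346 + 151.55*I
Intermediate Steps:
q = I*√838 (q = √(-838) = I*√838 ≈ 28.948*I)
E = 1/811 - I*√838 (E = 1/(27 + 28²) - I*√838 = 1/(27 + 784) - I*√838 = 1/811 - I*√838 ≈ 0.001233 - 28.948*I)
4387/E - 2007/o(-7, 51) = 4387/(1/811 - I*√838) - 2007/51 = 4387/(1/811 - I*√838) - 2007*1/51 = 4387/(1/811 - I*√838) - 669/17 = -669/17 + 4387/(1/811 - I*√838)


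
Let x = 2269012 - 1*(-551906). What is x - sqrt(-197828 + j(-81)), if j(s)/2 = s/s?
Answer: 2820918 - I*sqrt(197826) ≈ 2.8209e+6 - 444.78*I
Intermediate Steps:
j(s) = 2 (j(s) = 2*(s/s) = 2*1 = 2)
x = 2820918 (x = 2269012 + 551906 = 2820918)
x - sqrt(-197828 + j(-81)) = 2820918 - sqrt(-197828 + 2) = 2820918 - sqrt(-197826) = 2820918 - I*sqrt(197826)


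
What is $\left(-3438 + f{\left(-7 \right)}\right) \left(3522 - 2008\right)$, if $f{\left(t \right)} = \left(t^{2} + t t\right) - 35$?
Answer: $-5109750$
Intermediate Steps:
$f{\left(t \right)} = -35 + 2 t^{2}$ ($f{\left(t \right)} = \left(t^{2} + t^{2}\right) - 35 = 2 t^{2} - 35 = -35 + 2 t^{2}$)
$\left(-3438 + f{\left(-7 \right)}\right) \left(3522 - 2008\right) = \left(-3438 - \left(35 - 2 \left(-7\right)^{2}\right)\right) \left(3522 - 2008\right) = \left(-3438 + \left(-35 + 2 \cdot 49\right)\right) 1514 = \left(-3438 + \left(-35 + 98\right)\right) 1514 = \left(-3438 + 63\right) 1514 = \left(-3375\right) 1514 = -5109750$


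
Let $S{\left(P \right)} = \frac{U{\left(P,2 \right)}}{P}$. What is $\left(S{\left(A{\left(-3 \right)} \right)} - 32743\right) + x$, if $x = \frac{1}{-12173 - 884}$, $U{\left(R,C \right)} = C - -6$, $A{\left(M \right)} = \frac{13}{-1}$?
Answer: $- \frac{5557934032}{169741} \approx -32744.0$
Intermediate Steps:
$A{\left(M \right)} = -13$ ($A{\left(M \right)} = 13 \left(-1\right) = -13$)
$U{\left(R,C \right)} = 6 + C$ ($U{\left(R,C \right)} = C + 6 = 6 + C$)
$S{\left(P \right)} = \frac{8}{P}$ ($S{\left(P \right)} = \frac{6 + 2}{P} = \frac{8}{P}$)
$x = - \frac{1}{13057}$ ($x = \frac{1}{-13057} = - \frac{1}{13057} \approx -7.6587 \cdot 10^{-5}$)
$\left(S{\left(A{\left(-3 \right)} \right)} - 32743\right) + x = \left(\frac{8}{-13} - 32743\right) - \frac{1}{13057} = \left(8 \left(- \frac{1}{13}\right) - 32743\right) - \frac{1}{13057} = \left(- \frac{8}{13} - 32743\right) - \frac{1}{13057} = - \frac{425667}{13} - \frac{1}{13057} = - \frac{5557934032}{169741}$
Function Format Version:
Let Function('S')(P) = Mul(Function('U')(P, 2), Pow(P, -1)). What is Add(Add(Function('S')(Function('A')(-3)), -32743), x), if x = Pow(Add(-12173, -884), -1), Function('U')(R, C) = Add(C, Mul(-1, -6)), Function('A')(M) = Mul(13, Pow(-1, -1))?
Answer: Rational(-5557934032, 169741) ≈ -32744.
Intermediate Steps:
Function('A')(M) = -13 (Function('A')(M) = Mul(13, -1) = -13)
Function('U')(R, C) = Add(6, C) (Function('U')(R, C) = Add(C, 6) = Add(6, C))
Function('S')(P) = Mul(8, Pow(P, -1)) (Function('S')(P) = Mul(Add(6, 2), Pow(P, -1)) = Mul(8, Pow(P, -1)))
x = Rational(-1, 13057) (x = Pow(-13057, -1) = Rational(-1, 13057) ≈ -7.6587e-5)
Add(Add(Function('S')(Function('A')(-3)), -32743), x) = Add(Add(Mul(8, Pow(-13, -1)), -32743), Rational(-1, 13057)) = Add(Add(Mul(8, Rational(-1, 13)), -32743), Rational(-1, 13057)) = Add(Add(Rational(-8, 13), -32743), Rational(-1, 13057)) = Add(Rational(-425667, 13), Rational(-1, 13057)) = Rational(-5557934032, 169741)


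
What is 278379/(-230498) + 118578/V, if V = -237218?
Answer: -46684250733/27339137282 ≈ -1.7076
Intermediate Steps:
278379/(-230498) + 118578/V = 278379/(-230498) + 118578/(-237218) = 278379*(-1/230498) + 118578*(-1/237218) = -278379/230498 - 59289/118609 = -46684250733/27339137282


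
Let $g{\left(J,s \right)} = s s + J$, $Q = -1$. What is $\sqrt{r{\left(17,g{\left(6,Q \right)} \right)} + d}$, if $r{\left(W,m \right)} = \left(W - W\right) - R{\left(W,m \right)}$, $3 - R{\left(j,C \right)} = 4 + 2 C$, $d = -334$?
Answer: $i \sqrt{319} \approx 17.861 i$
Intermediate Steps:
$R{\left(j,C \right)} = -1 - 2 C$ ($R{\left(j,C \right)} = 3 - \left(4 + 2 C\right) = -1 - 2 C$)
$g{\left(J,s \right)} = J + s^{2}$ ($g{\left(J,s \right)} = s^{2} + J = J + s^{2}$)
$r{\left(W,m \right)} = 1 + 2 m$ ($r{\left(W,m \right)} = \left(W - W\right) - \left(-1 - 2 m\right) = 0 + \left(1 + 2 m\right) = 1 + 2 m$)
$\sqrt{r{\left(17,g{\left(6,Q \right)} \right)} + d} = \sqrt{\left(1 + 2 \left(6 + \left(-1\right)^{2}\right)\right) - 334} = \sqrt{\left(1 + 2 \left(6 + 1\right)\right) - 334} = \sqrt{\left(1 + 2 \cdot 7\right) - 334} = \sqrt{\left(1 + 14\right) - 334} = \sqrt{15 - 334} = \sqrt{-319} = i \sqrt{319}$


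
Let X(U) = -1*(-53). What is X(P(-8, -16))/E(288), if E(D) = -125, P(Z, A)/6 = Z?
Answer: -53/125 ≈ -0.42400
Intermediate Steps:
P(Z, A) = 6*Z
X(U) = 53
X(P(-8, -16))/E(288) = 53/(-125) = 53*(-1/125) = -53/125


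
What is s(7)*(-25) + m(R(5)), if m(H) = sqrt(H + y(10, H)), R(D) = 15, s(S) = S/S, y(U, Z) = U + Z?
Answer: -25 + 2*sqrt(10) ≈ -18.675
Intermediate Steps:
s(S) = 1
m(H) = sqrt(10 + 2*H) (m(H) = sqrt(H + (10 + H)) = sqrt(10 + 2*H))
s(7)*(-25) + m(R(5)) = 1*(-25) + sqrt(10 + 2*15) = -25 + sqrt(10 + 30) = -25 + sqrt(40) = -25 + 2*sqrt(10)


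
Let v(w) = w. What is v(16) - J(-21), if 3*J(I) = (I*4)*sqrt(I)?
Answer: 16 + 28*I*sqrt(21) ≈ 16.0 + 128.31*I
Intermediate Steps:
J(I) = 4*I**(3/2)/3 (J(I) = ((I*4)*sqrt(I))/3 = ((4*I)*sqrt(I))/3 = (4*I**(3/2))/3 = 4*I**(3/2)/3)
v(16) - J(-21) = 16 - 4*(-21)**(3/2)/3 = 16 - 4*(-21*I*sqrt(21))/3 = 16 - (-28)*I*sqrt(21) = 16 + 28*I*sqrt(21)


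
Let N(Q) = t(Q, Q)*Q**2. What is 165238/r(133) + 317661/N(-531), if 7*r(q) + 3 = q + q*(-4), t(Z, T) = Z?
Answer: -9620980804196/3343775499 ≈ -2877.3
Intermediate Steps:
r(q) = -3/7 - 3*q/7 (r(q) = -3/7 + (q + q*(-4))/7 = -3/7 + (q - 4*q)/7 = -3/7 + (-3*q)/7 = -3/7 - 3*q/7)
N(Q) = Q**3 (N(Q) = Q*Q**2 = Q**3)
165238/r(133) + 317661/N(-531) = 165238/(-3/7 - 3/7*133) + 317661/((-531)**3) = 165238/(-3/7 - 57) + 317661/(-149721291) = 165238/(-402/7) + 317661*(-1/149721291) = 165238*(-7/402) - 105887/49907097 = -578333/201 - 105887/49907097 = -9620980804196/3343775499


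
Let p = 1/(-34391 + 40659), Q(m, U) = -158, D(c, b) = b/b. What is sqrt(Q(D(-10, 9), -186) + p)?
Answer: I*sqrt(1551867481)/3134 ≈ 12.57*I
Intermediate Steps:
D(c, b) = 1
p = 1/6268 ≈ 0.00015954
sqrt(Q(D(-10, 9), -186) + p) = sqrt(-158 + 1/6268) = sqrt(-990343/6268) = I*sqrt(1551867481)/3134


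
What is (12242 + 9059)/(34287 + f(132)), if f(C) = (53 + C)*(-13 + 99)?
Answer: 3043/7171 ≈ 0.42435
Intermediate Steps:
f(C) = 4558 + 86*C (f(C) = (53 + C)*86 = 4558 + 86*C)
(12242 + 9059)/(34287 + f(132)) = (12242 + 9059)/(34287 + (4558 + 86*132)) = 21301/(34287 + (4558 + 11352)) = 21301/(34287 + 15910) = 21301/50197 = 21301*(1/50197) = 3043/7171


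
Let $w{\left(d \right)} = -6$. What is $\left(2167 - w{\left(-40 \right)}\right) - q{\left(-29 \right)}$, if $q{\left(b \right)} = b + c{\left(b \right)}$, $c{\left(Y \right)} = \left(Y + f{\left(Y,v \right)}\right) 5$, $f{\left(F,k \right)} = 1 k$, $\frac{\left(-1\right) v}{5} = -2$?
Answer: $2297$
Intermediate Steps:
$v = 10$ ($v = \left(-5\right) \left(-2\right) = 10$)
$f{\left(F,k \right)} = k$
$c{\left(Y \right)} = 50 + 5 Y$ ($c{\left(Y \right)} = \left(Y + 10\right) 5 = \left(10 + Y\right) 5 = 50 + 5 Y$)
$q{\left(b \right)} = 50 + 6 b$ ($q{\left(b \right)} = b + \left(50 + 5 b\right) = 50 + 6 b$)
$\left(2167 - w{\left(-40 \right)}\right) - q{\left(-29 \right)} = \left(2167 - -6\right) - \left(50 + 6 \left(-29\right)\right) = \left(2167 + 6\right) - \left(50 - 174\right) = 2173 - -124 = 2173 + 124 = 2297$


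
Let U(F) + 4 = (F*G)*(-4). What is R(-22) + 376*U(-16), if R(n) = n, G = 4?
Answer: 94730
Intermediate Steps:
U(F) = -4 - 16*F (U(F) = -4 + (F*4)*(-4) = -4 + (4*F)*(-4) = -4 - 16*F)
R(-22) + 376*U(-16) = -22 + 376*(-4 - 16*(-16)) = -22 + 376*(-4 + 256) = -22 + 376*252 = -22 + 94752 = 94730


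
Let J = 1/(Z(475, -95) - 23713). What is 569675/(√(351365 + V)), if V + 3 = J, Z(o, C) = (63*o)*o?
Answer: 113935*√70755483396853198990/997211876329 ≈ 961.06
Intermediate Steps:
Z(o, C) = 63*o²
J = 1/14190662 (J = 1/(63*475² - 23713) = 1/(63*225625 - 23713) = 1/(14214375 - 23713) = 1/14190662 ≈ 7.0469e-8)
V = -42571985/14190662 (V = -3 + 1/14190662 = -42571985/14190662 ≈ -3.0000)
569675/(√(351365 + V)) = 569675/(√(351365 - 42571985/14190662)) = 569675/(√(4986059381645/14190662)) = 569675/((√70755483396853198990/14190662)) = 569675*(√70755483396853198990/4986059381645) = 113935*√70755483396853198990/997211876329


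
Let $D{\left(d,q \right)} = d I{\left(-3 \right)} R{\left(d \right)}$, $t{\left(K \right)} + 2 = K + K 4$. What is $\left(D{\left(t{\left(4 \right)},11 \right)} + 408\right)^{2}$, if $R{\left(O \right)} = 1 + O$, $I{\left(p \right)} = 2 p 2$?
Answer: $13660416$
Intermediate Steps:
$I{\left(p \right)} = 4 p$
$t{\left(K \right)} = -2 + 5 K$ ($t{\left(K \right)} = -2 + \left(K + K 4\right) = -2 + \left(K + 4 K\right) = -2 + 5 K$)
$D{\left(d,q \right)} = - 12 d \left(1 + d\right)$ ($D{\left(d,q \right)} = d 4 \left(-3\right) \left(1 + d\right) = d \left(-12\right) \left(1 + d\right) = - 12 d \left(1 + d\right)$)
$\left(D{\left(t{\left(4 \right)},11 \right)} + 408\right)^{2} = \left(- 12 \left(-2 + 5 \cdot 4\right) \left(1 + \left(-2 + 5 \cdot 4\right)\right) + 408\right)^{2} = \left(- 12 \left(-2 + 20\right) \left(1 + \left(-2 + 20\right)\right) + 408\right)^{2} = \left(\left(-12\right) 18 \left(1 + 18\right) + 408\right)^{2} = \left(\left(-12\right) 18 \cdot 19 + 408\right)^{2} = \left(-4104 + 408\right)^{2} = \left(-3696\right)^{2} = 13660416$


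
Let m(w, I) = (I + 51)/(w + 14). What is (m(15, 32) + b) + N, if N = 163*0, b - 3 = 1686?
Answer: 49064/29 ≈ 1691.9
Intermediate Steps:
b = 1689 (b = 3 + 1686 = 1689)
m(w, I) = (51 + I)/(14 + w)
N = 0
(m(15, 32) + b) + N = ((51 + 32)/(14 + 15) + 1689) + 0 = (83/29 + 1689) + 0 = 49064/29 + 0 = 49064/29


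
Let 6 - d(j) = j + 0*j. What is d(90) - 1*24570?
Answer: -24654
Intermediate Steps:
d(j) = 6 - j (d(j) = 6 - (j + 0*j) = 6 - (j + 0) = 6 - j)
d(90) - 1*24570 = (6 - 1*90) - 1*24570 = (6 - 90) - 24570 = -84 - 24570 = -24654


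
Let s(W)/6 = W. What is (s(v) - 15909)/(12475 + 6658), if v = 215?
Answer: -14619/19133 ≈ -0.76407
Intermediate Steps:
s(W) = 6*W
(s(v) - 15909)/(12475 + 6658) = (6*215 - 15909)/(12475 + 6658) = (1290 - 15909)/19133 = -14619*1/19133 = -14619/19133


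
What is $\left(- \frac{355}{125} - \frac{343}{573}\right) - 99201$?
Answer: $- \frac{1421103583}{14325} \approx -99205.0$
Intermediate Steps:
$\left(- \frac{355}{125} - \frac{343}{573}\right) - 99201 = \left(\left(-355\right) \frac{1}{125} - \frac{343}{573}\right) - 99201 = \left(- \frac{71}{25} - \frac{343}{573}\right) - 99201 = - \frac{49258}{14325} - 99201 = - \frac{1421103583}{14325}$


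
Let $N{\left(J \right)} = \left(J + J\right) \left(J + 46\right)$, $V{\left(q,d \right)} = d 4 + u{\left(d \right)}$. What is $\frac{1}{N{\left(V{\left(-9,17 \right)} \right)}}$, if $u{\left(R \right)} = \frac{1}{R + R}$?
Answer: $\frac{578}{8967501} \approx 6.4455 \cdot 10^{-5}$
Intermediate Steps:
$u{\left(R \right)} = \frac{1}{2 R}$
$V{\left(q,d \right)} = \frac{1}{2 d} + 4 d$ ($V{\left(q,d \right)} = d 4 + \frac{1}{2 d} = 4 d + \frac{1}{2 d} = \frac{1}{2 d} + 4 d$)
$N{\left(J \right)} = 2 J \left(46 + J\right)$
$\frac{1}{N{\left(V{\left(-9,17 \right)} \right)}} = \frac{1}{2 \left(\frac{1}{2 \cdot 17} + 4 \cdot 17\right) \left(46 + \left(\frac{1}{2 \cdot 17} + 4 \cdot 17\right)\right)} = \frac{1}{2 \left(\frac{1}{2} \cdot \frac{1}{17} + 68\right) \left(46 + \left(\frac{1}{2} \cdot \frac{1}{17} + 68\right)\right)} = \frac{1}{2 \left(\frac{1}{34} + 68\right) \left(46 + \left(\frac{1}{34} + 68\right)\right)} = \frac{1}{2 \cdot \frac{2313}{34} \left(46 + \frac{2313}{34}\right)} = \frac{1}{2 \cdot \frac{2313}{34} \cdot \frac{3877}{34}} = \frac{1}{\frac{8967501}{578}} = \frac{578}{8967501}$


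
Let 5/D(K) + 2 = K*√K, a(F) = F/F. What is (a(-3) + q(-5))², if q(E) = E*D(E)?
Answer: 2*(-302*I + 135*√5)/(20*√5 + 121*I) ≈ -2.7693 - 6.0131*I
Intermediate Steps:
a(F) = 1
D(K) = 5/(-2 + K^(3/2)) (D(K) = 5/(-2 + K*√K) = 5/(-2 + K^(3/2)))
q(E) = 5*E/(-2 + E^(3/2)) (q(E) = E*(5/(-2 + E^(3/2))) = 5*E/(-2 + E^(3/2)))
(a(-3) + q(-5))² = (1 + 5*(-5)/(-2 + (-5)^(3/2)))² = (1 + 5*(-5)/(-2 - 5*I*√5))² = (1 - 25/(-2 - 5*I*√5))²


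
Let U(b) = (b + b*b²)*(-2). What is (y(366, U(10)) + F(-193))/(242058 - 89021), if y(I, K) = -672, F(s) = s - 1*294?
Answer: -1159/153037 ≈ -0.0075733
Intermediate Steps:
F(s) = -294 + s (F(s) = s - 294 = -294 + s)
U(b) = -2*b - 2*b³ (U(b) = (b + b³)*(-2) = -2*b - 2*b³)
(y(366, U(10)) + F(-193))/(242058 - 89021) = (-672 + (-294 - 193))/(242058 - 89021) = (-672 - 487)/153037 = -1159*1/153037 = -1159/153037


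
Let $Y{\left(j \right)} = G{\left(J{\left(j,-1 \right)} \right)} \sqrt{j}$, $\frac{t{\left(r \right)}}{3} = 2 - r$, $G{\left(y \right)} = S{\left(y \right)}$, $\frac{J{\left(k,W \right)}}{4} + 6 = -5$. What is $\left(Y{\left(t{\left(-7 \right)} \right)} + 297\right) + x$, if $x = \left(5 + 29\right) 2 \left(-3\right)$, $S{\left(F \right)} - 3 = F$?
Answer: $93 - 123 \sqrt{3} \approx -120.04$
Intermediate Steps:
$J{\left(k,W \right)} = -44$ ($J{\left(k,W \right)} = -24 + 4 \left(-5\right) = -24 - 20 = -44$)
$S{\left(F \right)} = 3 + F$
$G{\left(y \right)} = 3 + y$
$t{\left(r \right)} = 6 - 3 r$ ($t{\left(r \right)} = 3 \left(2 - r\right) = 6 - 3 r$)
$Y{\left(j \right)} = - 41 \sqrt{j}$ ($Y{\left(j \right)} = \left(3 - 44\right) \sqrt{j} = - 41 \sqrt{j}$)
$x = -204$ ($x = 34 \left(-6\right) = -204$)
$\left(Y{\left(t{\left(-7 \right)} \right)} + 297\right) + x = \left(- 41 \sqrt{6 - -21} + 297\right) - 204 = \left(- 41 \sqrt{6 + 21} + 297\right) - 204 = \left(- 41 \sqrt{27} + 297\right) - 204 = \left(- 41 \cdot 3 \sqrt{3} + 297\right) - 204 = \left(- 123 \sqrt{3} + 297\right) - 204 = \left(297 - 123 \sqrt{3}\right) - 204 = 93 - 123 \sqrt{3}$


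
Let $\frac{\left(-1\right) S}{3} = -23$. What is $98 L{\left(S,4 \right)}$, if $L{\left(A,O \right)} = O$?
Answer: $392$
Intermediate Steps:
$S = 69$ ($S = \left(-3\right) \left(-23\right) = 69$)
$98 L{\left(S,4 \right)} = 98 \cdot 4 = 392$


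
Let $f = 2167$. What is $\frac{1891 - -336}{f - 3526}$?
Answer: $- \frac{2227}{1359} \approx -1.6387$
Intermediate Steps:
$\frac{1891 - -336}{f - 3526} = \frac{1891 - -336}{2167 - 3526} = \frac{1891 + \left(-16 + 352\right)}{-1359} = \left(1891 + 336\right) \left(- \frac{1}{1359}\right) = 2227 \left(- \frac{1}{1359}\right) = - \frac{2227}{1359}$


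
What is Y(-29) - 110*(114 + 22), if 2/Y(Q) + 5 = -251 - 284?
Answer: -4039201/270 ≈ -14960.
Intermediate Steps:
Y(Q) = -1/270 (Y(Q) = 2/(-5 + (-251 - 284)) = 2/(-5 - 535) = 2/(-540) = 2*(-1/540) = -1/270)
Y(-29) - 110*(114 + 22) = -1/270 - 110*(114 + 22) = -1/270 - 110*136 = -1/270 - 1*14960 = -1/270 - 14960 = -4039201/270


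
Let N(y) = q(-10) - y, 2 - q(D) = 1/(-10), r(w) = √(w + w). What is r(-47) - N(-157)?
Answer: -1591/10 + I*√94 ≈ -159.1 + 9.6954*I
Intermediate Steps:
r(w) = √2*√w (r(w) = √(2*w) = √2*√w)
q(D) = 21/10 (q(D) = 2 - 1/(-10) = 2 - 1*(-⅒) = 2 + ⅒ = 21/10)
N(y) = 21/10 - y
r(-47) - N(-157) = √2*√(-47) - (21/10 - 1*(-157)) = √2*(I*√47) - (21/10 + 157) = I*√94 - 1*1591/10 = I*√94 - 1591/10 = -1591/10 + I*√94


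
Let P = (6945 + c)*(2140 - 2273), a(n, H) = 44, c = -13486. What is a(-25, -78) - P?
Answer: -869909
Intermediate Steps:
P = 869953 (P = (6945 - 13486)*(2140 - 2273) = -6541*(-133) = 869953)
a(-25, -78) - P = 44 - 1*869953 = 44 - 869953 = -869909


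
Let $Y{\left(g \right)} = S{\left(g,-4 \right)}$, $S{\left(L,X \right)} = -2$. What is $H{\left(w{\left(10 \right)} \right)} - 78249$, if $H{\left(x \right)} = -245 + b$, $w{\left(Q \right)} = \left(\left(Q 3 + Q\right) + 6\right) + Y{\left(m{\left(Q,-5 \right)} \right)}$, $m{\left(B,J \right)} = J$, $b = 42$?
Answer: $-78452$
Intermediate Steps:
$Y{\left(g \right)} = -2$
$w{\left(Q \right)} = 4 + 4 Q$ ($w{\left(Q \right)} = \left(\left(Q 3 + Q\right) + 6\right) - 2 = \left(\left(3 Q + Q\right) + 6\right) - 2 = \left(4 Q + 6\right) - 2 = \left(6 + 4 Q\right) - 2 = 4 + 4 Q$)
$H{\left(x \right)} = -203$ ($H{\left(x \right)} = -245 + 42 = -203$)
$H{\left(w{\left(10 \right)} \right)} - 78249 = -203 - 78249 = -78452$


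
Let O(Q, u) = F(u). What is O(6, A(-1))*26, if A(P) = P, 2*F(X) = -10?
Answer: -130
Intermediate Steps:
F(X) = -5 (F(X) = (1/2)*(-10) = -5)
O(Q, u) = -5
O(6, A(-1))*26 = -5*26 = -130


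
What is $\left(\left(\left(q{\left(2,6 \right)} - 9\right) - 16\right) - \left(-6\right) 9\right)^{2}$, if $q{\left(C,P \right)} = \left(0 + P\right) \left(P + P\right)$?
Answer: $10201$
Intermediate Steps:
$q{\left(C,P \right)} = 2 P^{2}$ ($q{\left(C,P \right)} = P 2 P = 2 P^{2}$)
$\left(\left(\left(q{\left(2,6 \right)} - 9\right) - 16\right) - \left(-6\right) 9\right)^{2} = \left(\left(\left(2 \cdot 6^{2} - 9\right) - 16\right) - \left(-6\right) 9\right)^{2} = \left(\left(\left(2 \cdot 36 - 9\right) - 16\right) - -54\right)^{2} = \left(\left(\left(72 - 9\right) - 16\right) + 54\right)^{2} = \left(\left(63 - 16\right) + 54\right)^{2} = \left(47 + 54\right)^{2} = 101^{2} = 10201$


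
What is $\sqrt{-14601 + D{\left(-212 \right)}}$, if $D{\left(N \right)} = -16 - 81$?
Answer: $i \sqrt{14698} \approx 121.24 i$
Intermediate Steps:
$D{\left(N \right)} = -97$ ($D{\left(N \right)} = -16 - 81 = -97$)
$\sqrt{-14601 + D{\left(-212 \right)}} = \sqrt{-14601 - 97} = \sqrt{-14698} = i \sqrt{14698}$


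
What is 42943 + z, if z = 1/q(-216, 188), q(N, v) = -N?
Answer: 9275689/216 ≈ 42943.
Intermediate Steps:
z = 1/216 (z = 1/(-1*(-216)) = 1/216 ≈ 0.0046296)
42943 + z = 42943 + 1/216 = 9275689/216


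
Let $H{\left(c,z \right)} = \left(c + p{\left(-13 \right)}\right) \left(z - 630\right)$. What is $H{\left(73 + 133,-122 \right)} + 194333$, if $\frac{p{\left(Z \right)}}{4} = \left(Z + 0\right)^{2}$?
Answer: $-468931$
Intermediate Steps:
$p{\left(Z \right)} = 4 Z^{2}$ ($p{\left(Z \right)} = 4 \left(Z + 0\right)^{2} = 4 Z^{2}$)
$H{\left(c,z \right)} = \left(-630 + z\right) \left(676 + c\right)$ ($H{\left(c,z \right)} = \left(c + 4 \left(-13\right)^{2}\right) \left(z - 630\right) = \left(c + 4 \cdot 169\right) \left(-630 + z\right) = \left(c + 676\right) \left(-630 + z\right) = \left(676 + c\right) \left(-630 + z\right) = \left(-630 + z\right) \left(676 + c\right)$)
$H{\left(73 + 133,-122 \right)} + 194333 = \left(-425880 - 630 \left(73 + 133\right) + 676 \left(-122\right) + \left(73 + 133\right) \left(-122\right)\right) + 194333 = \left(-425880 - 129780 - 82472 + 206 \left(-122\right)\right) + 194333 = \left(-425880 - 129780 - 82472 - 25132\right) + 194333 = -663264 + 194333 = -468931$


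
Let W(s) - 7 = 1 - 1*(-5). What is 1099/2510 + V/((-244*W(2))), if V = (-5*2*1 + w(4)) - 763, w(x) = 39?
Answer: 666046/995215 ≈ 0.66925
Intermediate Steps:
W(s) = 13 (W(s) = 7 + (1 - 1*(-5)) = 7 + (1 + 5) = 7 + 6 = 13)
V = -734 (V = (-5*2*1 + 39) - 763 = (-10*1 + 39) - 763 = (-10 + 39) - 763 = 29 - 763 = -734)
1099/2510 + V/((-244*W(2))) = 1099/2510 - 734/((-244*13)) = 1099*(1/2510) - 734/(-3172) = 1099/2510 - 734*(-1/3172) = 1099/2510 + 367/1586 = 666046/995215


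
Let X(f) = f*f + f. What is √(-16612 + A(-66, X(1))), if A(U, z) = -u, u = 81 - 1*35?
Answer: I*√16658 ≈ 129.07*I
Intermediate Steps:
X(f) = f + f² (X(f) = f² + f = f + f²)
u = 46 (u = 81 - 35 = 46)
A(U, z) = -46 (A(U, z) = -1*46 = -46)
√(-16612 + A(-66, X(1))) = √(-16612 - 46) = √(-16658) = I*√16658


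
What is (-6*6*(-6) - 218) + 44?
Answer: 42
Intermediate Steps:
(-6*6*(-6) - 218) + 44 = (-36*(-6) - 218) + 44 = (216 - 218) + 44 = -2 + 44 = 42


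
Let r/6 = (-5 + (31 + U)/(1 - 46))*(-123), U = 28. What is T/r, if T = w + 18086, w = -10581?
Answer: 37525/23288 ≈ 1.6113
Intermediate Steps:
T = 7505 (T = -10581 + 18086 = 7505)
r = 23288/5 (r = 6*((-5 + (31 + 28)/(1 - 46))*(-123)) = 6*((-5 + 59/(-45))*(-123)) = 6*((-5 + 59*(-1/45))*(-123)) = 6*((-5 - 59/45)*(-123)) = 6*(-284/45*(-123)) = 6*(11644/15) = 23288/5 ≈ 4657.6)
T/r = 7505/(23288/5) = 7505*(5/23288) = 37525/23288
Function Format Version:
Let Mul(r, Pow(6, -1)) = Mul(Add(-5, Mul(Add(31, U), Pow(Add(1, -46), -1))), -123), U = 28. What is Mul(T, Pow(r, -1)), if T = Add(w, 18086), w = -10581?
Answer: Rational(37525, 23288) ≈ 1.6113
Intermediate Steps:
T = 7505 (T = Add(-10581, 18086) = 7505)
r = Rational(23288, 5) (r = Mul(6, Mul(Add(-5, Mul(Add(31, 28), Pow(Add(1, -46), -1))), -123)) = Mul(6, Mul(Add(-5, Mul(59, Pow(-45, -1))), -123)) = Mul(6, Mul(Add(-5, Mul(59, Rational(-1, 45))), -123)) = Mul(6, Mul(Add(-5, Rational(-59, 45)), -123)) = Mul(6, Mul(Rational(-284, 45), -123)) = Mul(6, Rational(11644, 15)) = Rational(23288, 5) ≈ 4657.6)
Mul(T, Pow(r, -1)) = Mul(7505, Pow(Rational(23288, 5), -1)) = Mul(7505, Rational(5, 23288)) = Rational(37525, 23288)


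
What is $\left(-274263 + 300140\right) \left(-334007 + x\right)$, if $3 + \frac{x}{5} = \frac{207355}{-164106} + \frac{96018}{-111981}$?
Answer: $- \frac{231214385175621097}{26749278} \approx -8.6438 \cdot 10^{9}$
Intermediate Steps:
$x = - \frac{156845353535}{6125584662}$ ($x = -15 + 5 \left(\frac{207355}{-164106} + \frac{96018}{-111981}\right) = -15 + 5 \left(207355 \left(- \frac{1}{164106}\right) + 96018 \left(- \frac{1}{111981}\right)\right) = -15 + 5 \left(- \frac{207355}{164106} - \frac{32006}{37327}\right) = -15 + 5 \left(- \frac{12992316721}{6125584662}\right) = -15 - \frac{64961583605}{6125584662} = - \frac{156845353535}{6125584662} \approx -25.605$)
$\left(-274263 + 300140\right) \left(-334007 + x\right) = \left(-274263 + 300140\right) \left(-334007 - \frac{156845353535}{6125584662}\right) = 25877 \left(- \frac{2046145001554169}{6125584662}\right) = - \frac{231214385175621097}{26749278}$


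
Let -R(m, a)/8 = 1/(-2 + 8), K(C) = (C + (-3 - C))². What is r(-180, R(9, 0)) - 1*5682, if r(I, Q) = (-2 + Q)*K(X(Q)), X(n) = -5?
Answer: -5712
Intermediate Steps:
K(C) = 9 (K(C) = (-3)² = 9)
R(m, a) = -4/3 (R(m, a) = -8/(-2 + 8) = -8/6 = -8*⅙ = -4/3)
r(I, Q) = -18 + 9*Q (r(I, Q) = (-2 + Q)*9 = -18 + 9*Q)
r(-180, R(9, 0)) - 1*5682 = (-18 + 9*(-4/3)) - 1*5682 = (-18 - 12) - 5682 = -30 - 5682 = -5712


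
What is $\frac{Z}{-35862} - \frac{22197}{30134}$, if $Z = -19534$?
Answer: $- \frac{103695629}{540332754} \approx -0.19191$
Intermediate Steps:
$\frac{Z}{-35862} - \frac{22197}{30134} = - \frac{19534}{-35862} - \frac{22197}{30134} = \left(-19534\right) \left(- \frac{1}{35862}\right) - \frac{22197}{30134} = \frac{9767}{17931} - \frac{22197}{30134} = - \frac{103695629}{540332754}$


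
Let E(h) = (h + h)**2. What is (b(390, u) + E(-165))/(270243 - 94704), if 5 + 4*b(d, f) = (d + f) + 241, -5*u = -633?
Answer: 2181763/3510780 ≈ 0.62145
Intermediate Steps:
u = 633/5 (u = -1/5*(-633) = 633/5 ≈ 126.60)
E(h) = 4*h**2 (E(h) = (2*h)**2 = 4*h**2)
b(d, f) = 59 + d/4 + f/4 (b(d, f) = -5/4 + ((d + f) + 241)/4 = -5/4 + (241 + d + f)/4 = -5/4 + (241/4 + d/4 + f/4) = 59 + d/4 + f/4)
(b(390, u) + E(-165))/(270243 - 94704) = ((59 + (1/4)*390 + (1/4)*(633/5)) + 4*(-165)**2)/(270243 - 94704) = ((59 + 195/2 + 633/20) + 4*27225)/175539 = (3763/20 + 108900)*(1/175539) = (2181763/20)*(1/175539) = 2181763/3510780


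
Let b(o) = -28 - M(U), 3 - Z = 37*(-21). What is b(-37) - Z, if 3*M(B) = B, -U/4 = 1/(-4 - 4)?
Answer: -4849/6 ≈ -808.17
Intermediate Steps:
U = ½ (U = -4/(-4 - 4) = -4/(-8) = -4*(-⅛) = ½ ≈ 0.50000)
M(B) = B/3
Z = 780 (Z = 3 - 37*(-21) = 3 - 1*(-777) = 3 + 777 = 780)
b(o) = -169/6 (b(o) = -28 - 1/(3*2) = -28 - 1*⅙ = -28 - ⅙ = -169/6)
b(-37) - Z = -169/6 - 1*780 = -169/6 - 780 = -4849/6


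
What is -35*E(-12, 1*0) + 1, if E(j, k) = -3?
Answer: 106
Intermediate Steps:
-35*E(-12, 1*0) + 1 = -35*(-3) + 1 = 105 + 1 = 106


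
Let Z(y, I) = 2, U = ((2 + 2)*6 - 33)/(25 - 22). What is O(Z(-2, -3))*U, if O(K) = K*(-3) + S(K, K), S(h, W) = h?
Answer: 12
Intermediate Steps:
U = -3 (U = (4*6 - 33)/3 = (24 - 33)*(1/3) = -9*1/3 = -3)
O(K) = -2*K (O(K) = K*(-3) + K = -3*K + K = -2*K)
O(Z(-2, -3))*U = -2*2*(-3) = -4*(-3) = 12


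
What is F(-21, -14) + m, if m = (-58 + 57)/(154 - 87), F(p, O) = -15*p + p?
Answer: 19697/67 ≈ 293.98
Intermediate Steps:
F(p, O) = -14*p
m = -1/67 ≈ -0.014925
F(-21, -14) + m = -14*(-21) - 1/67 = 294 - 1/67 = 19697/67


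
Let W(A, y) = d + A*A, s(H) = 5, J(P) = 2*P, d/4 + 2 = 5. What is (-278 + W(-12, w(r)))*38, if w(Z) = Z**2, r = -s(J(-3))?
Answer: -4636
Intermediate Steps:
d = 12 (d = -8 + 4*5 = -8 + 20 = 12)
r = -5 (r = -1*5 = -5)
W(A, y) = 12 + A**2 (W(A, y) = 12 + A*A = 12 + A**2)
(-278 + W(-12, w(r)))*38 = (-278 + (12 + (-12)**2))*38 = (-278 + (12 + 144))*38 = (-278 + 156)*38 = -122*38 = -4636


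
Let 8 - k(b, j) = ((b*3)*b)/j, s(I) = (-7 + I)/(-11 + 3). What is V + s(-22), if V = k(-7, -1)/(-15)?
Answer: -161/24 ≈ -6.7083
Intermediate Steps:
s(I) = 7/8 - I/8 (s(I) = (-7 + I)/(-8) = (-7 + I)*(-1/8) = 7/8 - I/8)
k(b, j) = 8 - 3*b**2/j (k(b, j) = 8 - (b*3)*b/j = 8 - (3*b)*b/j = 8 - 3*b**2/j)
V = -31/3 (V = (8 - 3*(-7)**2/(-1))/(-15) = (8 - 3*49*(-1))*(-1/15) = (8 + 147)*(-1/15) = 155*(-1/15) = -31/3 ≈ -10.333)
V + s(-22) = -31/3 + (7/8 - 1/8*(-22)) = -31/3 + (7/8 + 11/4) = -31/3 + 29/8 = -161/24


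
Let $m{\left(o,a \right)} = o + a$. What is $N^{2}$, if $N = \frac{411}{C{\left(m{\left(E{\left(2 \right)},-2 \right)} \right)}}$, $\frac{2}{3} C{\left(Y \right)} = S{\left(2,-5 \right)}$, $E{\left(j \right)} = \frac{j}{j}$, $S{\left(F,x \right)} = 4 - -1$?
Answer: $\frac{75076}{25} \approx 3003.0$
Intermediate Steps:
$S{\left(F,x \right)} = 5$ ($S{\left(F,x \right)} = 4 + 1 = 5$)
$E{\left(j \right)} = 1$
$m{\left(o,a \right)} = a + o$
$C{\left(Y \right)} = \frac{15}{2}$ ($C{\left(Y \right)} = \frac{3}{2} \cdot 5 = \frac{15}{2}$)
$N = \frac{274}{5}$ ($N = \frac{411}{\frac{15}{2}} = 411 \cdot \frac{2}{15} = \frac{274}{5} \approx 54.8$)
$N^{2} = \left(\frac{274}{5}\right)^{2} = \frac{75076}{25}$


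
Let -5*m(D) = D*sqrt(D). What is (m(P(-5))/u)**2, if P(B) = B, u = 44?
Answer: -5/1936 ≈ -0.0025826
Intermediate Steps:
m(D) = -D**(3/2)/5 (m(D) = -D*sqrt(D)/5 = -D**(3/2)/5)
(m(P(-5))/u)**2 = (-(-1)*I*sqrt(5)/44)**2 = (-(-1)*I*sqrt(5)*(1/44))**2 = ((I*sqrt(5))*(1/44))**2 = (I*sqrt(5)/44)**2 = -5/1936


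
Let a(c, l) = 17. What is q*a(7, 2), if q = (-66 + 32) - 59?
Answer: -1581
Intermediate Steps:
q = -93 (q = -34 - 59 = -93)
q*a(7, 2) = -93*17 = -1581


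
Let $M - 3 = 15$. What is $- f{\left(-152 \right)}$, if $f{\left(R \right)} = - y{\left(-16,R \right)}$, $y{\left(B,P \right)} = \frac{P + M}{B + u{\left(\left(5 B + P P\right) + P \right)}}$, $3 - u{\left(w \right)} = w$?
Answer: $\frac{134}{22885} \approx 0.0058554$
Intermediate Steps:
$M = 18$ ($M = 3 + 15 = 18$)
$u{\left(w \right)} = 3 - w$
$y{\left(B,P \right)} = \frac{18 + P}{3 - P - P^{2} - 4 B}$ ($y{\left(B,P \right)} = \frac{P + 18}{B - \left(-3 + P + 5 B + P P\right)} = \frac{18 + P}{B - \left(-3 + P + P^{2} + 5 B\right)} = \frac{18 + P}{3 - P - P^{2} - 4 B}$)
$f{\left(R \right)} = - \frac{-18 - R}{-67 + R + R^{2}}$ ($f{\left(R \right)} = - \frac{-18 - R}{-3 + R + R^{2} + 4 \left(-16\right)} = - \frac{-18 - R}{-3 + R + R^{2} - 64} = - \frac{-18 - R}{-67 + R + R^{2}}$)
$- f{\left(-152 \right)} = - \frac{18 - 152}{-67 - 152 + \left(-152\right)^{2}} = - \frac{-134}{-67 - 152 + 23104} = - \frac{-134}{22885} = \left(-1\right) \left(- \frac{134}{22885}\right) = \frac{134}{22885}$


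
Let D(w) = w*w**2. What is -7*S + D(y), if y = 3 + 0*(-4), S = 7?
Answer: -22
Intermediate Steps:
y = 3 (y = 3 + 0 = 3)
D(w) = w**3
-7*S + D(y) = -7*7 + 3**3 = -49 + 27 = -22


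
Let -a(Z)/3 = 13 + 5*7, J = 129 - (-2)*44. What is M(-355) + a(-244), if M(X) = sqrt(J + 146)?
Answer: -144 + 11*sqrt(3) ≈ -124.95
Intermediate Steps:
J = 217 (J = 129 - 1*(-88) = 129 + 88 = 217)
M(X) = 11*sqrt(3) (M(X) = sqrt(217 + 146) = sqrt(363) = 11*sqrt(3))
a(Z) = -144 (a(Z) = -3*(13 + 5*7) = -3*(13 + 35) = -3*48 = -144)
M(-355) + a(-244) = 11*sqrt(3) - 144 = -144 + 11*sqrt(3)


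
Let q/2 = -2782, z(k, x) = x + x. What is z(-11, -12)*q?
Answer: 133536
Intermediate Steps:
z(k, x) = 2*x
q = -5564 (q = 2*(-2782) = -5564)
z(-11, -12)*q = (2*(-12))*(-5564) = -24*(-5564) = 133536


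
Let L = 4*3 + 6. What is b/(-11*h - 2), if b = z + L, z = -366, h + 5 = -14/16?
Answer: -928/167 ≈ -5.5569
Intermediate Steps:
h = -47/8 (h = -5 - 14/16 = -5 - 14*1/16 = -5 - 7/8 = -47/8 ≈ -5.8750)
L = 18 (L = 12 + 6 = 18)
b = -348 (b = -366 + 18 = -348)
b/(-11*h - 2) = -348/(-11*(-47/8) - 2) = -348/(517/8 - 2) = -348/501/8 = -348*8/501 = -928/167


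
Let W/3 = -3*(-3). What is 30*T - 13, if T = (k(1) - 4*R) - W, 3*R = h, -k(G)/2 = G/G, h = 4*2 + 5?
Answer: -1403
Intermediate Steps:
h = 13 (h = 8 + 5 = 13)
k(G) = -2 (k(G) = -2*G/G = -2*1 = -2)
R = 13/3 (R = (⅓)*13 = 13/3 ≈ 4.3333)
W = 27 (W = 3*(-3*(-3)) = 3*9 = 27)
T = -139/3 (T = (-2 - 4*13/3) - 1*27 = (-2 - 52/3) - 27 = -58/3 - 27 = -139/3 ≈ -46.333)
30*T - 13 = 30*(-139/3) - 13 = -1390 - 13 = -1403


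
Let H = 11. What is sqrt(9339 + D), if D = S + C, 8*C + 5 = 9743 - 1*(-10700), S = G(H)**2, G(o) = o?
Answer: sqrt(48059)/2 ≈ 109.61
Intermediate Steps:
S = 121 (S = 11**2 = 121)
C = 10219/4 (C = -5/8 + (9743 - 1*(-10700))/8 = -5/8 + (9743 + 10700)/8 = -5/8 + (1/8)*20443 = -5/8 + 20443/8 = 10219/4 ≈ 2554.8)
D = 10703/4 (D = 121 + 10219/4 = 10703/4 ≈ 2675.8)
sqrt(9339 + D) = sqrt(9339 + 10703/4) = sqrt(48059/4) = sqrt(48059)/2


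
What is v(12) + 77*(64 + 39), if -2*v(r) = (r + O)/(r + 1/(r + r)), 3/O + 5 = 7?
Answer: 2291897/289 ≈ 7930.4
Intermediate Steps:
O = 3/2 (O = 3/(-5 + 7) = 3/2 ≈ 1.5000)
v(r) = -(3/2 + r)/(2*(r + 1/(2*r))) (v(r) = -(r + 3/2)/(2*(r + 1/(r + r))) = -(3/2 + r)/(2*(r + 1/(2*r))))
v(12) + 77*(64 + 39) = -1*12*(3 + 2*12)/(2 + 4*12²) + 77*(64 + 39) = -1*12*(3 + 24)/(2 + 4*144) + 77*103 = -1*12*27/(2 + 576) + 7931 = -1*12*27/578 + 7931 = -1*12*1/578*27 + 7931 = -162/289 + 7931 = 2291897/289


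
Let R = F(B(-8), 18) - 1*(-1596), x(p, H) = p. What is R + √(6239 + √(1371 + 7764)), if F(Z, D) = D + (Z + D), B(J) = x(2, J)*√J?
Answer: 1632 + √(6239 + 3*√1015) + 4*I*√2 ≈ 1711.6 + 5.6569*I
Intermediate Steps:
B(J) = 2*√J
F(Z, D) = Z + 2*D (F(Z, D) = D + (D + Z) = Z + 2*D)
R = 1632 + 4*I*√2 (R = (2*√(-8) + 2*18) - 1*(-1596) = (2*(2*I*√2) + 36) + 1596 = (4*I*√2 + 36) + 1596 = (36 + 4*I*√2) + 1596 = 1632 + 4*I*√2 ≈ 1632.0 + 5.6569*I)
R + √(6239 + √(1371 + 7764)) = (1632 + 4*I*√2) + √(6239 + √(1371 + 7764)) = (1632 + 4*I*√2) + √(6239 + √9135) = (1632 + 4*I*√2) + √(6239 + 3*√1015) = 1632 + √(6239 + 3*√1015) + 4*I*√2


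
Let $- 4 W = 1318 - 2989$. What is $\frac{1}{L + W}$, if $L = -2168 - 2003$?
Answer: $- \frac{4}{15013} \approx -0.00026644$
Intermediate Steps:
$L = -4171$
$W = \frac{1671}{4}$ ($W = - \frac{1318 - 2989}{4} = \left(- \frac{1}{4}\right) \left(-1671\right) = \frac{1671}{4} \approx 417.75$)
$\frac{1}{L + W} = \frac{1}{-4171 + \frac{1671}{4}} = \frac{1}{- \frac{15013}{4}} = - \frac{4}{15013}$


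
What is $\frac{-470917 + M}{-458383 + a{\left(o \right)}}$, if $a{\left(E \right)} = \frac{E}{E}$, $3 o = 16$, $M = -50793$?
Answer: $\frac{260855}{229191} \approx 1.1382$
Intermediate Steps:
$o = \frac{16}{3}$ ($o = \frac{1}{3} \cdot 16 = \frac{16}{3} \approx 5.3333$)
$a{\left(E \right)} = 1$
$\frac{-470917 + M}{-458383 + a{\left(o \right)}} = \frac{-470917 - 50793}{-458383 + 1} = - \frac{521710}{-458382} = \left(-521710\right) \left(- \frac{1}{458382}\right) = \frac{260855}{229191}$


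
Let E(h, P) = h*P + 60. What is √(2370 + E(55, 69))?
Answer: 5*√249 ≈ 78.899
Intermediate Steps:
E(h, P) = 60 + P*h (E(h, P) = P*h + 60 = 60 + P*h)
√(2370 + E(55, 69)) = √(2370 + (60 + 69*55)) = √(2370 + (60 + 3795)) = √(2370 + 3855) = √6225 = 5*√249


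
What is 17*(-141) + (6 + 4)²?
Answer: -2297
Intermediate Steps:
17*(-141) + (6 + 4)² = -2397 + 10² = -2397 + 100 = -2297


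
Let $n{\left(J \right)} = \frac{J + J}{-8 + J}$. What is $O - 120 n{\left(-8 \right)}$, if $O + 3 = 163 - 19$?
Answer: $21$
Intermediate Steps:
$O = 141$ ($O = -3 + \left(163 - 19\right) = -3 + 144 = 141$)
$n{\left(J \right)} = \frac{2 J}{-8 + J}$
$O - 120 n{\left(-8 \right)} = 141 - 120 \cdot 2 \left(-8\right) \frac{1}{-8 - 8} = 141 - 120 \cdot 2 \left(-8\right) \frac{1}{-16} = 141 - 120 \cdot 2 \left(-8\right) \left(- \frac{1}{16}\right) = 141 - 120 = 21$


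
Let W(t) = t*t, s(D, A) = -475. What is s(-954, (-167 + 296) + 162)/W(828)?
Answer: -475/685584 ≈ -0.00069284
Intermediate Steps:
W(t) = t²
s(-954, (-167 + 296) + 162)/W(828) = -475/(828²) = -475/685584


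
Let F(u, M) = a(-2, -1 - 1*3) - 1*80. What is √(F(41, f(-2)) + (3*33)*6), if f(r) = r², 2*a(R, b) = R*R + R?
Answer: √515 ≈ 22.694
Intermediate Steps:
a(R, b) = R/2 + R²/2 (a(R, b) = (R*R + R)/2 = (R² + R)/2 = (R + R²)/2 = R/2 + R²/2)
F(u, M) = -79 (F(u, M) = (½)*(-2)*(1 - 2) - 1*80 = (½)*(-2)*(-1) - 80 = 1 - 80 = -79)
√(F(41, f(-2)) + (3*33)*6) = √(-79 + (3*33)*6) = √(-79 + 99*6) = √(-79 + 594) = √515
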